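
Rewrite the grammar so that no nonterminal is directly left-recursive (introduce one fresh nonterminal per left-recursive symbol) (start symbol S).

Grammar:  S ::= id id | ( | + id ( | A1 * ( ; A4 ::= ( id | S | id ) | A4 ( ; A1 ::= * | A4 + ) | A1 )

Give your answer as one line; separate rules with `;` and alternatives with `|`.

A4, A1 are directly left-recursive.
For A4: α = {(}, β = {( id, S, id )}. Rewrite as A4 → β A4' and A4' → α A4' | ε.
For A1: α = {)}, β = {*, A4 + )}. Rewrite as A1 → β A1' and A1' → α A1' | ε.

S ::= id id | ( | + id ( | A1 * (; A4 ::= ( id A4' | S A4' | id ) A4'; A1 ::= * A1' | A4 + ) A1'; A4' ::= ( A4' | ε; A1' ::= ) A1' | ε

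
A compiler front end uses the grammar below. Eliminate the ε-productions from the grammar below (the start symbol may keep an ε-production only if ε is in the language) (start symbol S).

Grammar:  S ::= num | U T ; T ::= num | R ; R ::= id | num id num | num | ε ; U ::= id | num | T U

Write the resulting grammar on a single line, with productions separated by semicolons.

S ::= num | U T | U; T ::= num | R; R ::= id | num id num | num; U ::= id | num | T U

Nullable nonterminals: {R, T}.
ε ∉ L(G), so no ε-production is kept.
Add the nullable-subset variants: S → U T gives U T | U.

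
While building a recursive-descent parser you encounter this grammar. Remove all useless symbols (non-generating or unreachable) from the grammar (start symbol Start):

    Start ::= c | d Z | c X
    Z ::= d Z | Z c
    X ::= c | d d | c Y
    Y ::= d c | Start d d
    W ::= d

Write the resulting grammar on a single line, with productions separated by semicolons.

Start ::= c | c X; X ::= c | d d | c Y; Y ::= d c | Start d d

Generating nonterminals: {Start, W, X, Y}.
Reachable from Start after that: {Start, X, Y}.
Removed useless symbols: {W, Z} and every production mentioning them.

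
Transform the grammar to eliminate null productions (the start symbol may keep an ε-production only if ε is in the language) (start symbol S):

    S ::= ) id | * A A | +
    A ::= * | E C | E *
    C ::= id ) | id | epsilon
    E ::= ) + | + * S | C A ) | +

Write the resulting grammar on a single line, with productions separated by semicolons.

S ::= ) id | * A A | +; A ::= * | E C | E | E *; C ::= id ) | id; E ::= ) + | + * S | C A ) | A ) | +

The nullable symbols are {C}.
ε ∉ L(G), so no ε-production is kept.
Expand every rule over subsets of its nullable positions: A → E C gives E C | E. E → C A ) gives C A ) | A ).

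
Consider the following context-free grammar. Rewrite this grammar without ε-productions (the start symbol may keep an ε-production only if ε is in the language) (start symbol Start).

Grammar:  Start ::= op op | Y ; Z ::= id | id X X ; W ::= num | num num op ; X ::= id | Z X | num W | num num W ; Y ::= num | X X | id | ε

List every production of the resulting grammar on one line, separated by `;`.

Start ::= op op | Y | ε; Z ::= id | id X X; W ::= num | num num op; X ::= id | Z X | num W | num num W; Y ::= num | X X | id

Nullable set = {Start, Y}.
ε ∈ L(G) since Start is nullable, so keep Start → ε.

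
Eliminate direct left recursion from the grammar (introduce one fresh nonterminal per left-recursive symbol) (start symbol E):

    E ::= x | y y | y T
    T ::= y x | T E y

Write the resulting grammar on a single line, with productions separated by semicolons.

E ::= x | y y | y T; T ::= y x T'; T' ::= E y T' | ε

T is directly left-recursive.
For T: α = {E y}, β = {y x}. Rewrite as T → β T' and T' → α T' | ε.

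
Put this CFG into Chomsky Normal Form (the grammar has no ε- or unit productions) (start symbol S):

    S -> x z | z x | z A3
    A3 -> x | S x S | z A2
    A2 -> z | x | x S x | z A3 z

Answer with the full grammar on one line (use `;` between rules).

Introduce a nonterminal for each terminal appearing in a rule of length ≥ 2: X1 → x, X2 → z.
Binarize each right-hand side of length ≥ 3 by chaining fresh nonterminals (Y1, Y2, …): affected rules were A3 → S X1 S; A2 → X1 S X1; A2 → X2 A3 X2.

S -> X1 X2 | X2 X1 | X2 A3; A3 -> x | S Y1 | X2 A2; A2 -> z | x | X1 Y2 | X2 Y3; X1 -> x; X2 -> z; Y1 -> X1 S; Y2 -> S X1; Y3 -> A3 X2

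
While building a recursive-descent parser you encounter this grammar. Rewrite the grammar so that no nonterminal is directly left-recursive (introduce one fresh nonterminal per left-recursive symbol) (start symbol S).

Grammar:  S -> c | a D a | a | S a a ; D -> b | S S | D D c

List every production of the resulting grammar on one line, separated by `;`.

S -> c S' | a D a S' | a S'; D -> b D' | S S D'; S' -> a a S' | ε; D' -> D c D' | ε

Left recursion appears on S, D.
For S: α = {a a}, β = {c, a D a, a}. Rewrite as S → β S' and S' → α S' | ε.
For D: α = {D c}, β = {b, S S}. Rewrite as D → β D' and D' → α D' | ε.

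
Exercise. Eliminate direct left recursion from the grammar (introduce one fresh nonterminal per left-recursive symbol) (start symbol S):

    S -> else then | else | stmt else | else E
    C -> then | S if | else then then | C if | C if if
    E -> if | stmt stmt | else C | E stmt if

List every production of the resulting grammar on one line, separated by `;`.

S -> else then | else | stmt else | else E; C -> then C' | S if C' | else then then C'; E -> if E' | stmt stmt E' | else C E'; C' -> if C' | if if C' | epsilon; E' -> stmt if E' | epsilon

Directly left-recursive nonterminals: C, E.
For C: α = {if, if if}, β = {then, S if, else then then}. Rewrite as C → β C' and C' → α C' | ε.
For E: α = {stmt if}, β = {if, stmt stmt, else C}. Rewrite as E → β E' and E' → α E' | ε.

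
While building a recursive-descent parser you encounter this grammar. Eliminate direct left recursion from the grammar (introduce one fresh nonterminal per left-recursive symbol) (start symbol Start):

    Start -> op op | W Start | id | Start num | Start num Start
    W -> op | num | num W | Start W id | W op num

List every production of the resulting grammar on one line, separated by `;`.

Start -> op op Start1 | W Start Start1 | id Start1; W -> op W1 | num W1 | num W W1 | Start W id W1; Start1 -> num Start1 | num Start Start1 | ε; W1 -> op num W1 | ε

Directly left-recursive nonterminals: Start, W.
For Start: α = {num, num Start}, β = {op op, W Start, id}. Rewrite as Start → β Start1 and Start1 → α Start1 | ε.
For W: α = {op num}, β = {op, num, num W, Start W id}. Rewrite as W → β W1 and W1 → α W1 | ε.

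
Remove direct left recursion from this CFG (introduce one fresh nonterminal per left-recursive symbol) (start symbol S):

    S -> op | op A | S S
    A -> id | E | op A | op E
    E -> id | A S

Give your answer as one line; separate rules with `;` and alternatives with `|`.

S is directly left-recursive.
For S: α = {S}, β = {op, op A}. Rewrite as S → β S' and S' → α S' | ε.

S -> op S' | op A S'; A -> id | E | op A | op E; E -> id | A S; S' -> S S' | ε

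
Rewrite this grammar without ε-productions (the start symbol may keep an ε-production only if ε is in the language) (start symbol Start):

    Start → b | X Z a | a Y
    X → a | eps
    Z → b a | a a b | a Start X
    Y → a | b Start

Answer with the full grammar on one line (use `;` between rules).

Nullable set = {X}.
ε ∉ L(G), so no ε-production is kept.
Expand every rule over subsets of its nullable positions: Start → X Z a gives X Z a | Z a. Z → a Start X gives a Start X | a Start.

Start → b | X Z a | Z a | a Y; X → a; Z → b a | a a b | a Start X | a Start; Y → a | b Start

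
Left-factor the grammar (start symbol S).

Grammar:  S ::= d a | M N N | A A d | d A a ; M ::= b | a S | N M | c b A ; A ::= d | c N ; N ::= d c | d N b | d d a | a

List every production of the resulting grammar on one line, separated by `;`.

S has alternatives sharing prefix 'd': factor to S → d S' with S' → a | A a.
N has alternatives sharing prefix 'd': factor to N → d N' with N' → c | N b | d a.

S ::= M N N | A A d | d S'; M ::= b | a S | N M | c b A; A ::= d | c N; N ::= a | d N'; S' ::= a | A a; N' ::= c | N b | d a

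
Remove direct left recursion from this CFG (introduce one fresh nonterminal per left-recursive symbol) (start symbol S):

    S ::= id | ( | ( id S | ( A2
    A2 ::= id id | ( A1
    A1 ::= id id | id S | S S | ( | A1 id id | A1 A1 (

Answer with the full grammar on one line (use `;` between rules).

Directly left-recursive nonterminal: A1.
For A1: α = {id id, A1 (}, β = {id id, id S, S S, (}. Rewrite as A1 → β A1' and A1' → α A1' | ε.

S ::= id | ( | ( id S | ( A2; A2 ::= id id | ( A1; A1 ::= id id A1' | id S A1' | S S A1' | ( A1'; A1' ::= id id A1' | A1 ( A1' | epsilon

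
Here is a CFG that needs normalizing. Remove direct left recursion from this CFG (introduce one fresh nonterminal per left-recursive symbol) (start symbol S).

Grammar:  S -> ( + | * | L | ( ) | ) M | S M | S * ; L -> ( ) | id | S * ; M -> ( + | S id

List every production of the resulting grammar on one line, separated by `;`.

S -> ( + S' | * S' | L S' | ( ) S' | ) M S'; L -> ( ) | id | S *; M -> ( + | S id; S' -> M S' | * S' | ε

Left recursion appears on S.
For S: α = {M, *}, β = {( +, *, L, ( ), ) M}. Rewrite as S → β S' and S' → α S' | ε.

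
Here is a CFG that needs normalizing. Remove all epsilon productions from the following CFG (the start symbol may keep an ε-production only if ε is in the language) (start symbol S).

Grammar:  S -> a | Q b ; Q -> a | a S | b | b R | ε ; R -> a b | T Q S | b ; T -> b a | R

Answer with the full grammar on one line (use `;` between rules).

Nullable set = {Q}.
ε ∉ L(G), so no ε-production is kept.
For each production, add variants omitting each subset of nullable occurrences: S → Q b gives Q b | b. R → T Q S gives T Q S | T S.

S -> a | Q b | b; Q -> a | a S | b | b R; R -> a b | T Q S | T S | b; T -> b a | R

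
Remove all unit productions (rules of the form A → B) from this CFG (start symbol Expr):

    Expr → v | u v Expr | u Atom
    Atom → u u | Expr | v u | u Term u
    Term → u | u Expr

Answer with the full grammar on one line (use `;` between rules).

Expr → v | u v Expr | u Atom; Atom → u u | v u | u Term u | v | u v Expr | u Atom; Term → u | u Expr

Unit pairs: Atom ⇒* {Expr}.
Replace each nonterminal's rules with the union of the non-unit rules of every nonterminal it unit-derives.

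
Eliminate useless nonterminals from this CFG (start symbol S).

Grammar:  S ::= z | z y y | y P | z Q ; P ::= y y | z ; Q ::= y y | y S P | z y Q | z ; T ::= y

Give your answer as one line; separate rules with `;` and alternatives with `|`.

Generating nonterminals: {P, Q, S, T}.
Reachable from S after that: {P, Q, S}.
Removed useless symbols: {T} and every production mentioning them.

S ::= z | z y y | y P | z Q; P ::= y y | z; Q ::= y y | y S P | z y Q | z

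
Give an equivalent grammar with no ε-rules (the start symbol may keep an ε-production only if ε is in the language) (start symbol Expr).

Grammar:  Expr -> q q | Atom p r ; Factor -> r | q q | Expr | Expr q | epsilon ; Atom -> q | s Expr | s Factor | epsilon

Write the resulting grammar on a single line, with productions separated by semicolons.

The nullable symbols are {Atom, Factor}.
ε ∉ L(G), so no ε-production is kept.
For each production, add variants omitting each subset of nullable occurrences: Expr → Atom p r gives Atom p r | p r. Atom → s Factor gives s Factor | s.

Expr -> q q | Atom p r | p r; Factor -> r | q q | Expr | Expr q; Atom -> q | s Expr | s Factor | s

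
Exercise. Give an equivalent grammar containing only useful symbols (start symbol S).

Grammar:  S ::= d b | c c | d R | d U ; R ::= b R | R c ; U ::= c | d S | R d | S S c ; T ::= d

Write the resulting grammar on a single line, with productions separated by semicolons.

Generating nonterminals: {S, T, U}.
Reachable from S after that: {S, U}.
Removed useless symbols: {R, T} and every production mentioning them.

S ::= d b | c c | d U; U ::= c | d S | S S c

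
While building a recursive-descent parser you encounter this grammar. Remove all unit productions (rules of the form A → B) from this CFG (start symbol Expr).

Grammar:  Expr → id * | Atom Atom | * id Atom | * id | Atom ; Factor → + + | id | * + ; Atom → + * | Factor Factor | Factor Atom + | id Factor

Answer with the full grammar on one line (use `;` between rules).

Unit pairs: Expr ⇒* {Atom}.
For every A with A ⇒* B via unit rules, add B's non-unit alternatives to A; then delete every rule of the form X → Y.

Expr → + * | Factor Factor | Factor Atom + | id Factor | id * | Atom Atom | * id Atom | * id; Factor → + + | id | * +; Atom → + * | Factor Factor | Factor Atom + | id Factor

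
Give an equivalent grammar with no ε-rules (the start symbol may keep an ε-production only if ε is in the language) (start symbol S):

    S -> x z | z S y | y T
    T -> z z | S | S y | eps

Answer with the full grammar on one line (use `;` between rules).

S -> x z | z S y | y T | y; T -> z z | S | S y

Nullable nonterminals: {T}.
ε ∉ L(G), so no ε-production is kept.
Add the nullable-subset variants: S → y T gives y T | y.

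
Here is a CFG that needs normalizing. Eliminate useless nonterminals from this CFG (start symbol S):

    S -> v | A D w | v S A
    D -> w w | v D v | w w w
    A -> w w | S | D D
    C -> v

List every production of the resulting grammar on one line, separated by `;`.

S -> v | A D w | v S A; D -> w w | v D v | w w w; A -> w w | S | D D

Generating nonterminals: {A, C, D, S}.
Reachable from S after that: {A, D, S}.
Removed useless symbols: {C} and every production mentioning them.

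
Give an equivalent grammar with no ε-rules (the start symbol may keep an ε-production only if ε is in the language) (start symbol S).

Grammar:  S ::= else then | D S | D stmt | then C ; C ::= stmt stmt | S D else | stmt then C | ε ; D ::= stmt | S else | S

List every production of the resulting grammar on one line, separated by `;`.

The nullable symbols are {C}.
ε ∉ L(G), so no ε-production is kept.
For each production, add variants omitting each subset of nullable occurrences: S → then C gives then C | then. C → stmt then C gives stmt then C | stmt then.

S ::= else then | D S | D stmt | then C | then; C ::= stmt stmt | S D else | stmt then C | stmt then; D ::= stmt | S else | S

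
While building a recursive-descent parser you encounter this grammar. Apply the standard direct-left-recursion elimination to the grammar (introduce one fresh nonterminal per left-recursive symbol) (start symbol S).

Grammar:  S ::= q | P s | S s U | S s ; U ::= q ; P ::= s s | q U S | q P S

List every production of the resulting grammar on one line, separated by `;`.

S ::= q S' | P s S'; U ::= q; P ::= s s | q U S | q P S; S' ::= s U S' | s S' | eps

Directly left-recursive nonterminal: S.
For S: α = {s U, s}, β = {q, P s}. Rewrite as S → β S' and S' → α S' | ε.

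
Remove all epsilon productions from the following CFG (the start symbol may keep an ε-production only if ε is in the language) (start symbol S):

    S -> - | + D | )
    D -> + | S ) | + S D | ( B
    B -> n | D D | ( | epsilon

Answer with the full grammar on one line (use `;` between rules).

Nullable nonterminals: {B}.
ε ∉ L(G), so no ε-production is kept.
Add the nullable-subset variants: D → ( B gives ( B | (.

S -> - | + D | ); D -> + | S ) | + S D | ( B | (; B -> n | D D | (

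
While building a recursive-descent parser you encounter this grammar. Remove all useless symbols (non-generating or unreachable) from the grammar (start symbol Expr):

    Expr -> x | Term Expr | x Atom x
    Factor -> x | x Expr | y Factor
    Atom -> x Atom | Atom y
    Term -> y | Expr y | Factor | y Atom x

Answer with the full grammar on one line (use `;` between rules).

Generating nonterminals: {Expr, Factor, Term}.
Reachable from Expr after that: {Expr, Factor, Term}.
Removed useless symbols: {Atom} and every production mentioning them.

Expr -> x | Term Expr; Factor -> x | x Expr | y Factor; Term -> y | Expr y | Factor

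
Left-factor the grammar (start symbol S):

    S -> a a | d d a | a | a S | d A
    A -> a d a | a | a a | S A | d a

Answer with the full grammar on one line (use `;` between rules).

S -> a S' | d S''; A -> S A | d a | a A'; S' -> a | ε | S; S'' -> d a | A; A' -> d a | ε | a

S has alternatives sharing prefix 'a': factor to S → a S' with S' → a | ε | S.
S has alternatives sharing prefix 'd': factor to S → d S'' with S'' → d a | A.
A has alternatives sharing prefix 'a': factor to A → a A' with A' → d a | ε | a.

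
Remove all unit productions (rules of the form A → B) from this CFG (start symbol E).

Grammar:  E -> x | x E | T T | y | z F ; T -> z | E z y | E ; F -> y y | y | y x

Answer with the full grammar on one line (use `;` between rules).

E -> x | x E | T T | y | z F; T -> x | x E | T T | y | z F | z | E z y; F -> y y | y | y x

Unit pairs: T ⇒* {E}.
Replace each nonterminal's rules with the union of the non-unit rules of every nonterminal it unit-derives.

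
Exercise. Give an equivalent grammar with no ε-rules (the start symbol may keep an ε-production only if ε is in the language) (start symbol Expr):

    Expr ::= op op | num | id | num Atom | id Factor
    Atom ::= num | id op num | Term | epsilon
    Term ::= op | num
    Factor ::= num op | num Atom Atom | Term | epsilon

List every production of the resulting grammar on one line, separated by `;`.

Expr ::= op op | num | id | num Atom | id Factor; Atom ::= num | id op num | Term; Term ::= op | num; Factor ::= num op | num Atom Atom | num Atom | num | Term

Nullable nonterminals: {Atom, Factor}.
ε ∉ L(G), so no ε-production is kept.
Add the nullable-subset variants: Factor → num Atom Atom gives num Atom Atom | num Atom | num.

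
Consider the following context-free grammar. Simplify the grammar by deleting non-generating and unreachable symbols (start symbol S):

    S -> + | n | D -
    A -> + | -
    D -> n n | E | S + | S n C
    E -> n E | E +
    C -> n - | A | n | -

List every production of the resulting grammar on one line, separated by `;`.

S -> + | n | D -; A -> + | -; D -> n n | S + | S n C; C -> n - | A | n | -

Generating nonterminals: {A, C, D, S}.
Reachable from S after that: {A, C, D, S}.
Removed useless symbols: {E} and every production mentioning them.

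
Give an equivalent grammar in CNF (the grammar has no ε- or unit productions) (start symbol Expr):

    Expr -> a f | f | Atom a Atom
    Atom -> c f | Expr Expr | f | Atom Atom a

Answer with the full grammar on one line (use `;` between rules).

Introduce a nonterminal for each terminal appearing in a rule of length ≥ 2: X1 → a, X2 → f, X3 → c.
Binarize each right-hand side of length ≥ 3 by chaining fresh nonterminals (Y1, Y2, …): affected rules were Expr → Atom X1 Atom; Atom → Atom Atom X1.

Expr -> X1 X2 | f | Atom Y1; Atom -> X3 X2 | Expr Expr | f | Atom Y2; X1 -> a; X2 -> f; X3 -> c; Y1 -> X1 Atom; Y2 -> Atom X1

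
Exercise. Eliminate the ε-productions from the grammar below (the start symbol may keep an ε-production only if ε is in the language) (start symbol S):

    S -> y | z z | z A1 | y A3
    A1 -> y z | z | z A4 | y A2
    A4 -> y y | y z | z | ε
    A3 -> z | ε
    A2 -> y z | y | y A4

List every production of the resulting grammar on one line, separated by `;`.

S -> y | z z | z A1 | y A3; A1 -> y z | z | z A4 | y A2; A4 -> y y | y z | z; A3 -> z; A2 -> y z | y | y A4

Nullable set = {A3, A4}.
ε ∉ L(G), so no ε-production is kept.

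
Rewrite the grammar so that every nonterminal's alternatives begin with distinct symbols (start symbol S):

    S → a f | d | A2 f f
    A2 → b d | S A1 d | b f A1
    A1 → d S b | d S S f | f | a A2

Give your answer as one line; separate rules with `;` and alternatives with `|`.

A2 has alternatives sharing prefix 'b': factor to A2 → b A2' with A2' → d | f A1.
A1 has alternatives sharing prefix 'd S': factor to A1 → d S A1' with A1' → b | S f.

S → a f | d | A2 f f; A2 → S A1 d | b A2'; A1 → f | a A2 | d S A1'; A2' → d | f A1; A1' → b | S f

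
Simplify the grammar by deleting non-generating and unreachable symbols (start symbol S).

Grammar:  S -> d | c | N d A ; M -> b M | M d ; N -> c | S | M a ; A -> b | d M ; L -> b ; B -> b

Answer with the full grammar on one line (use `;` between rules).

Generating nonterminals: {A, B, L, N, S}.
Reachable from S after that: {A, N, S}.
Removed useless symbols: {B, L, M} and every production mentioning them.

S -> d | c | N d A; N -> c | S; A -> b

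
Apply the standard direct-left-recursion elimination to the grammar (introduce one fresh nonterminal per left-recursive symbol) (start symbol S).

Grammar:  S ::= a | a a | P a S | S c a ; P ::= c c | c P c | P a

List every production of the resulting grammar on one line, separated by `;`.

Left recursion appears on S, P.
For S: α = {c a}, β = {a, a a, P a S}. Rewrite as S → β S' and S' → α S' | ε.
For P: α = {a}, β = {c c, c P c}. Rewrite as P → β P' and P' → α P' | ε.

S ::= a S' | a a S' | P a S S'; P ::= c c P' | c P c P'; S' ::= c a S' | ε; P' ::= a P' | ε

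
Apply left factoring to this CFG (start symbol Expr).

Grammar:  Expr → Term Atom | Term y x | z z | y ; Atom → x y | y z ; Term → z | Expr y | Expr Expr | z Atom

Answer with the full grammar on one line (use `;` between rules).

Expr has alternatives sharing prefix 'Term': factor to Expr → Term Expr1 with Expr1 → Atom | y x.
Term has alternatives sharing prefix 'z': factor to Term → z Term1 with Term1 → ε | Atom.
Term has alternatives sharing prefix 'Expr': factor to Term → Expr Term2 with Term2 → y | Expr.

Expr → z z | y | Term Expr1; Atom → x y | y z; Term → z Term1 | Expr Term2; Expr1 → Atom | y x; Term1 → ε | Atom; Term2 → y | Expr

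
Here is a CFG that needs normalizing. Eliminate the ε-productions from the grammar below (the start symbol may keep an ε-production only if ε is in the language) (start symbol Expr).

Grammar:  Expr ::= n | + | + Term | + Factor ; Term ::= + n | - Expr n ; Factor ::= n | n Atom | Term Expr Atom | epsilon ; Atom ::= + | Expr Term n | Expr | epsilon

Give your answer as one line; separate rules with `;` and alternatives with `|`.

Expr ::= n | + | + Term | + Factor; Term ::= + n | - Expr n; Factor ::= n | n Atom | Term Expr Atom | Term Expr; Atom ::= + | Expr Term n | Expr

Nullable nonterminals: {Atom, Factor}.
ε ∉ L(G), so no ε-production is kept.
Expand every rule over subsets of its nullable positions: Factor → Term Expr Atom gives Term Expr Atom | Term Expr.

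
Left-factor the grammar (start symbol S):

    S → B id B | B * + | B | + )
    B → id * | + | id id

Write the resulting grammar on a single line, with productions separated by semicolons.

S → + ) | B S'; B → + | id B'; S' → id B | * + | ε; B' → * | id

S has alternatives sharing prefix 'B': factor to S → B S' with S' → id B | * + | ε.
B has alternatives sharing prefix 'id': factor to B → id B' with B' → * | id.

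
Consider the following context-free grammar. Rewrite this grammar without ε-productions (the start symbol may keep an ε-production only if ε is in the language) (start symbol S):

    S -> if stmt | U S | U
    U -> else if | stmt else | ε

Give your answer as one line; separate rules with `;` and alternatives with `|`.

S -> if stmt | U S | U | ε; U -> else if | stmt else

The nullable symbols are {S, U}.
ε ∈ L(G) since S is nullable, so keep S → ε.
Expand every rule over subsets of its nullable positions: S → U S gives U S | U.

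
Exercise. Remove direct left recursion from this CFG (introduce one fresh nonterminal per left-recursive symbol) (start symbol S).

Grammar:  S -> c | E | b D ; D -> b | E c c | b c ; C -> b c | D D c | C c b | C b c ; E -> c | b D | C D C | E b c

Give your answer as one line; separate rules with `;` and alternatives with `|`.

S -> c | E | b D; D -> b | E c c | b c; C -> b c C' | D D c C'; E -> c E' | b D E' | C D C E'; C' -> c b C' | b c C' | ε; E' -> b c E' | ε

Directly left-recursive nonterminals: C, E.
For C: α = {c b, b c}, β = {b c, D D c}. Rewrite as C → β C' and C' → α C' | ε.
For E: α = {b c}, β = {c, b D, C D C}. Rewrite as E → β E' and E' → α E' | ε.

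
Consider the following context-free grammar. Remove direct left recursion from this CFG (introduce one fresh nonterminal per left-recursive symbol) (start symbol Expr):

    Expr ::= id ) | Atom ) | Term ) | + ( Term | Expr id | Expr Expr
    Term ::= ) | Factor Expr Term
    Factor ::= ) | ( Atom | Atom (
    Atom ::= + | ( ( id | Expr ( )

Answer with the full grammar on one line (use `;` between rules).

Left recursion appears on Expr.
For Expr: α = {id, Expr}, β = {id ), Atom ), Term ), + ( Term}. Rewrite as Expr → β Expr1 and Expr1 → α Expr1 | ε.

Expr ::= id ) Expr1 | Atom ) Expr1 | Term ) Expr1 | + ( Term Expr1; Term ::= ) | Factor Expr Term; Factor ::= ) | ( Atom | Atom (; Atom ::= + | ( ( id | Expr ( ); Expr1 ::= id Expr1 | Expr Expr1 | ε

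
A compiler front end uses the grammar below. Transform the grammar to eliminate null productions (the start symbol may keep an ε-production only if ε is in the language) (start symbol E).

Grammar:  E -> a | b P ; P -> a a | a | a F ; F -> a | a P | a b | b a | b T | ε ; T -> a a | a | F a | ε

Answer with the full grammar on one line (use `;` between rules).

Nullable nonterminals: {F, T}.
ε ∉ L(G), so no ε-production is kept.
Add the nullable-subset variants: F → b T gives b T | b.

E -> a | b P; P -> a a | a | a F; F -> a | a P | a b | b a | b T | b; T -> a a | a | F a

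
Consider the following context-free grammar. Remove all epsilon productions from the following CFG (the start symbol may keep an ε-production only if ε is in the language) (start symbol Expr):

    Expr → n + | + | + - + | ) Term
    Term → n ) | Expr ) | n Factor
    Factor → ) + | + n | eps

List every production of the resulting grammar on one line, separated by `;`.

Expr → n + | + | + - + | ) Term; Term → n ) | Expr ) | n Factor | n; Factor → ) + | + n

Nullable set = {Factor}.
ε ∉ L(G), so no ε-production is kept.
For each production, add variants omitting each subset of nullable occurrences: Term → n Factor gives n Factor | n.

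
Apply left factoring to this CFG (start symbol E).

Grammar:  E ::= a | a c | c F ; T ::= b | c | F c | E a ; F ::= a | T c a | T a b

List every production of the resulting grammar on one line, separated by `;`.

E has alternatives sharing prefix 'a': factor to E → a E' with E' → ε | c.
F has alternatives sharing prefix 'T': factor to F → T F' with F' → c a | a b.

E ::= c F | a E'; T ::= b | c | F c | E a; F ::= a | T F'; E' ::= eps | c; F' ::= c a | a b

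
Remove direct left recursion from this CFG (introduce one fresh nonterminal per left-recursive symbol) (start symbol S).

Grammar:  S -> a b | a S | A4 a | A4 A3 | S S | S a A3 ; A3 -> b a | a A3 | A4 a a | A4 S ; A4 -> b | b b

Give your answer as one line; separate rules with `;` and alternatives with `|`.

S -> a b S' | a S S' | A4 a S' | A4 A3 S'; A3 -> b a | a A3 | A4 a a | A4 S; A4 -> b | b b; S' -> S S' | a A3 S' | epsilon

Left recursion appears on S.
For S: α = {S, a A3}, β = {a b, a S, A4 a, A4 A3}. Rewrite as S → β S' and S' → α S' | ε.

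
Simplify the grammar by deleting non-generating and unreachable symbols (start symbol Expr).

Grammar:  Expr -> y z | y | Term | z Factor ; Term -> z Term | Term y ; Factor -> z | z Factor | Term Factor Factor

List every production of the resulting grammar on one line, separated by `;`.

Expr -> y z | y | z Factor; Factor -> z | z Factor

Generating nonterminals: {Expr, Factor}.
Reachable from Expr after that: {Expr, Factor}.
Removed useless symbols: {Term} and every production mentioning them.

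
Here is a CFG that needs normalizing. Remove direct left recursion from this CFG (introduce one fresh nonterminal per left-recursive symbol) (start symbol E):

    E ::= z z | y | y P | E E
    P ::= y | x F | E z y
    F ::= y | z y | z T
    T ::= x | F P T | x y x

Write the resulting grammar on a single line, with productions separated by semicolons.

E ::= z z E' | y E' | y P E'; P ::= y | x F | E z y; F ::= y | z y | z T; T ::= x | F P T | x y x; E' ::= E E' | ε

Left recursion appears on E.
For E: α = {E}, β = {z z, y, y P}. Rewrite as E → β E' and E' → α E' | ε.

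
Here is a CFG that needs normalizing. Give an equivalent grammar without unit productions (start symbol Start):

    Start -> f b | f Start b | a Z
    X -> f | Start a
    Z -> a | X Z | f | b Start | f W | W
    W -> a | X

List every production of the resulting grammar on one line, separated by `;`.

Start -> f b | f Start b | a Z; X -> f | Start a; Z -> a | X Z | f | b Start | f W | Start a; W -> f | Start a | a

Unit pairs: W ⇒* {X}; Z ⇒* {W, X}.
Replace each nonterminal's rules with the union of the non-unit rules of every nonterminal it unit-derives.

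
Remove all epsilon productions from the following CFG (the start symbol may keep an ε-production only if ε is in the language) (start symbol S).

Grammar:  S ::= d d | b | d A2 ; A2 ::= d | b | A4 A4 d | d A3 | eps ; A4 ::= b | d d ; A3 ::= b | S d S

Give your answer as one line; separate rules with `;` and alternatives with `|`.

Nullable set = {A2}.
ε ∉ L(G), so no ε-production is kept.
Expand every rule over subsets of its nullable positions: S → d A2 gives d A2 | d.

S ::= d d | b | d A2 | d; A2 ::= d | b | A4 A4 d | d A3; A4 ::= b | d d; A3 ::= b | S d S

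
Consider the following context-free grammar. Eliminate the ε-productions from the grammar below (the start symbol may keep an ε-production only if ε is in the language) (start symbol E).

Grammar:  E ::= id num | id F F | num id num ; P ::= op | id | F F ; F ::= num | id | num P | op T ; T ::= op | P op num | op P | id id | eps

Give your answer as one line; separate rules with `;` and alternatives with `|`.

Nullable set = {T}.
ε ∉ L(G), so no ε-production is kept.
Expand every rule over subsets of its nullable positions: F → op T gives op T | op.

E ::= id num | id F F | num id num; P ::= op | id | F F; F ::= num | id | num P | op T | op; T ::= op | P op num | op P | id id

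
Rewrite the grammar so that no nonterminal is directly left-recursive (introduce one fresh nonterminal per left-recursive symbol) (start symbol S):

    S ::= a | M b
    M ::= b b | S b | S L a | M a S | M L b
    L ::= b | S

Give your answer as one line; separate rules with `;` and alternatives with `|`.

Directly left-recursive nonterminal: M.
For M: α = {a S, L b}, β = {b b, S b, S L a}. Rewrite as M → β M' and M' → α M' | ε.

S ::= a | M b; M ::= b b M' | S b M' | S L a M'; L ::= b | S; M' ::= a S M' | L b M' | eps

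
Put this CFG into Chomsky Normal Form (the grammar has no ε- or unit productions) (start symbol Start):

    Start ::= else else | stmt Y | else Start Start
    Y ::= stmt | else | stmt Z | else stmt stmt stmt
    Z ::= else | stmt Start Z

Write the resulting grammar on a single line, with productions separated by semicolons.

Start ::= X1 X1 | X2 Y | X1 Y1; Y ::= stmt | else | X2 Z | X1 Y2; Z ::= else | X2 Y4; X1 ::= else; X2 ::= stmt; Y1 ::= Start Start; Y2 ::= X2 Y3; Y3 ::= X2 X2; Y4 ::= Start Z

Introduce a nonterminal for each terminal appearing in a rule of length ≥ 2: X1 → else, X2 → stmt.
Binarize each right-hand side of length ≥ 3 by chaining fresh nonterminals (Y1, Y2, …): affected rules were Start → X1 Start Start; Y → X1 X2 X2 X2; Z → X2 Start Z.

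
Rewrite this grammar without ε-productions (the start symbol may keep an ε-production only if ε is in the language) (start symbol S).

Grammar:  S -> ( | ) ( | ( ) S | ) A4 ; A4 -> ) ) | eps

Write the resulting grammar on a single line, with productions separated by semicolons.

Nullable nonterminals: {A4}.
ε ∉ L(G), so no ε-production is kept.
Expand every rule over subsets of its nullable positions: S → ) A4 gives ) A4 | ).

S -> ( | ) ( | ( ) S | ) A4 | ); A4 -> ) )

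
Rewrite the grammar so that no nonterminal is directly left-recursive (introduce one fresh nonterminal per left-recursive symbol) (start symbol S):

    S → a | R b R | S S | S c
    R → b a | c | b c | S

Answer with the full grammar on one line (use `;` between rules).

S → a S' | R b R S'; R → b a | c | b c | S; S' → S S' | c S' | ε

Directly left-recursive nonterminal: S.
For S: α = {S, c}, β = {a, R b R}. Rewrite as S → β S' and S' → α S' | ε.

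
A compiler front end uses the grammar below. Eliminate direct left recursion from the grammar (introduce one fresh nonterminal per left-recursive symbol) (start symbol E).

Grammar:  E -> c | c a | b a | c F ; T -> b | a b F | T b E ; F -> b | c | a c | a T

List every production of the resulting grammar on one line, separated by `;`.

E -> c | c a | b a | c F; T -> b T' | a b F T'; F -> b | c | a c | a T; T' -> b E T' | eps

Left recursion appears on T.
For T: α = {b E}, β = {b, a b F}. Rewrite as T → β T' and T' → α T' | ε.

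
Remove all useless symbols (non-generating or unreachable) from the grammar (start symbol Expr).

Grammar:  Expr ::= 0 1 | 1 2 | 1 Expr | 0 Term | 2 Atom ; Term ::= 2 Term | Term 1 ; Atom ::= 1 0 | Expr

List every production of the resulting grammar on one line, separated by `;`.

Expr ::= 0 1 | 1 2 | 1 Expr | 2 Atom; Atom ::= 1 0 | Expr

Generating nonterminals: {Atom, Expr}.
Reachable from Expr after that: {Atom, Expr}.
Removed useless symbols: {Term} and every production mentioning them.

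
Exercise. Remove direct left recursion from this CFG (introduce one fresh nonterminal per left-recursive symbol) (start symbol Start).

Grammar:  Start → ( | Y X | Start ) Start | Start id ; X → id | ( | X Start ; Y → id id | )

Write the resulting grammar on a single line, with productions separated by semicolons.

Directly left-recursive nonterminals: Start, X.
For Start: α = {) Start, id}, β = {(, Y X}. Rewrite as Start → β Start1 and Start1 → α Start1 | ε.
For X: α = {Start}, β = {id, (}. Rewrite as X → β X1 and X1 → α X1 | ε.

Start → ( Start1 | Y X Start1; X → id X1 | ( X1; Y → id id | ); Start1 → ) Start Start1 | id Start1 | ε; X1 → Start X1 | ε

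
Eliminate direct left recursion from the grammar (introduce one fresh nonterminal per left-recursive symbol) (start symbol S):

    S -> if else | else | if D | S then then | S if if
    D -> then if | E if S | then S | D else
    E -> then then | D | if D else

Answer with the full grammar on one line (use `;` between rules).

S -> if else S' | else S' | if D S'; D -> then if D' | E if S D' | then S D'; E -> then then | D | if D else; S' -> then then S' | if if S' | ε; D' -> else D' | ε

Directly left-recursive nonterminals: S, D.
For S: α = {then then, if if}, β = {if else, else, if D}. Rewrite as S → β S' and S' → α S' | ε.
For D: α = {else}, β = {then if, E if S, then S}. Rewrite as D → β D' and D' → α D' | ε.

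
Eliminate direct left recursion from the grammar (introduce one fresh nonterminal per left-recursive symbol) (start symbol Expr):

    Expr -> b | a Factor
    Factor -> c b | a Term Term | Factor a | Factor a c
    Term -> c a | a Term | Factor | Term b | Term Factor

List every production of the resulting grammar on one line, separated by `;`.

Expr -> b | a Factor; Factor -> c b Factor1 | a Term Term Factor1; Term -> c a Term1 | a Term Term1 | Factor Term1; Factor1 -> a Factor1 | a c Factor1 | ε; Term1 -> b Term1 | Factor Term1 | ε

Factor, Term are directly left-recursive.
For Factor: α = {a, a c}, β = {c b, a Term Term}. Rewrite as Factor → β Factor1 and Factor1 → α Factor1 | ε.
For Term: α = {b, Factor}, β = {c a, a Term, Factor}. Rewrite as Term → β Term1 and Term1 → α Term1 | ε.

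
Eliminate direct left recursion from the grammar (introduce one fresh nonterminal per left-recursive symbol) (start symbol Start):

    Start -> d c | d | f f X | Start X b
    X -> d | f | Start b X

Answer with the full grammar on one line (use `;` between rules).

Start -> d c Start1 | d Start1 | f f X Start1; X -> d | f | Start b X; Start1 -> X b Start1 | eps

Directly left-recursive nonterminal: Start.
For Start: α = {X b}, β = {d c, d, f f X}. Rewrite as Start → β Start1 and Start1 → α Start1 | ε.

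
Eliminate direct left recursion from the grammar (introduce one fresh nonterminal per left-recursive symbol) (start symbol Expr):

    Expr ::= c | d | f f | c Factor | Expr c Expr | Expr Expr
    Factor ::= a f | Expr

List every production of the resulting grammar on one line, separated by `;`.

Expr ::= c Expr1 | d Expr1 | f f Expr1 | c Factor Expr1; Factor ::= a f | Expr; Expr1 ::= c Expr Expr1 | Expr Expr1 | ε

Directly left-recursive nonterminal: Expr.
For Expr: α = {c Expr, Expr}, β = {c, d, f f, c Factor}. Rewrite as Expr → β Expr1 and Expr1 → α Expr1 | ε.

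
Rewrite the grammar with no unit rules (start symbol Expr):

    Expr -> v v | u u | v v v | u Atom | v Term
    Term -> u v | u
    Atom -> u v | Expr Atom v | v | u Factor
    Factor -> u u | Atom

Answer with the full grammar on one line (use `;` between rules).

Expr -> v v | u u | v v v | u Atom | v Term; Term -> u v | u; Atom -> u v | Expr Atom v | v | u Factor; Factor -> u v | Expr Atom v | v | u Factor | u u

Unit pairs: Factor ⇒* {Atom}.
For every A with A ⇒* B via unit rules, add B's non-unit alternatives to A; then delete every rule of the form X → Y.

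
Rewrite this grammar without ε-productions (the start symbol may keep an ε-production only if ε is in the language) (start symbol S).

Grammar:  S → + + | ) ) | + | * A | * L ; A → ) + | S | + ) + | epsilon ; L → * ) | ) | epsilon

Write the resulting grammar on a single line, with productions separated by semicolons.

Nullable nonterminals: {A, L}.
ε ∉ L(G), so no ε-production is kept.
Add the nullable-subset variants: S → * A gives * A | *.

S → + + | ) ) | + | * A | * | * L; A → ) + | S | + ) +; L → * ) | )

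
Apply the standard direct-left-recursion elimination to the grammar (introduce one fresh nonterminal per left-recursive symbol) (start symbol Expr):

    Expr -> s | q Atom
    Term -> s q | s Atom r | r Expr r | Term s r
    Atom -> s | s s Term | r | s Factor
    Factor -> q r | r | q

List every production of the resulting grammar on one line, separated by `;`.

Left recursion appears on Term.
For Term: α = {s r}, β = {s q, s Atom r, r Expr r}. Rewrite as Term → β Term1 and Term1 → α Term1 | ε.

Expr -> s | q Atom; Term -> s q Term1 | s Atom r Term1 | r Expr r Term1; Atom -> s | s s Term | r | s Factor; Factor -> q r | r | q; Term1 -> s r Term1 | ε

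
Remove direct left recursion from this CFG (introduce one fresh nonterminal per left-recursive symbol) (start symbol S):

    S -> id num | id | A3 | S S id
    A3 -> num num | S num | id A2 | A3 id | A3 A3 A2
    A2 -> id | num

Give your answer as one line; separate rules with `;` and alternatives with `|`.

S -> id num S' | id S' | A3 S'; A3 -> num num A3' | S num A3' | id A2 A3'; A2 -> id | num; S' -> S id S' | ε; A3' -> id A3' | A3 A2 A3' | ε

S, A3 are directly left-recursive.
For S: α = {S id}, β = {id num, id, A3}. Rewrite as S → β S' and S' → α S' | ε.
For A3: α = {id, A3 A2}, β = {num num, S num, id A2}. Rewrite as A3 → β A3' and A3' → α A3' | ε.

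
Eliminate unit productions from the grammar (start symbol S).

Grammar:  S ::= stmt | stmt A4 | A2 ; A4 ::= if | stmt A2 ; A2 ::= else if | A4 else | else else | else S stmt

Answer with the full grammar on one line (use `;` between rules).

S ::= else if | A4 else | else else | else S stmt | stmt | stmt A4; A4 ::= if | stmt A2; A2 ::= else if | A4 else | else else | else S stmt

Unit pairs: S ⇒* {A2}.
Replace each nonterminal's rules with the union of the non-unit rules of every nonterminal it unit-derives.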